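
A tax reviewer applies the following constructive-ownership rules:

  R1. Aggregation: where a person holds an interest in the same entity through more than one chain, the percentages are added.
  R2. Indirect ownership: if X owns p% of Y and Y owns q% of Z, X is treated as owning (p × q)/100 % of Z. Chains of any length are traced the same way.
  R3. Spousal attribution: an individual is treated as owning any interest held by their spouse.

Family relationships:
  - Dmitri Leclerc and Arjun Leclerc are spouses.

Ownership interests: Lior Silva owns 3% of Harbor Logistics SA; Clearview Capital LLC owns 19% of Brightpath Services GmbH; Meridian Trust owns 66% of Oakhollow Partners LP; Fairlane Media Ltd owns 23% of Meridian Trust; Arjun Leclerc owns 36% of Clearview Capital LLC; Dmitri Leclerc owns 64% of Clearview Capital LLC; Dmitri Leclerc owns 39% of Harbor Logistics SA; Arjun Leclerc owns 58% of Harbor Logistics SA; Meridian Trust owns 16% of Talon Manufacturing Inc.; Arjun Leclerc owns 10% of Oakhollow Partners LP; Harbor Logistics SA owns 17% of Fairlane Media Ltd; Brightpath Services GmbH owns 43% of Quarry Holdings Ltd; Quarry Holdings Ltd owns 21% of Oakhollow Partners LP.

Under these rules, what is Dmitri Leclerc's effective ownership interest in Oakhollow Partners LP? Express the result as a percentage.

14.218882%

By spousal attribution (R3), Dmitri Leclerc is treated as also owning Arjun Leclerc's interest in Harbor Logistics SA, giving 39% + 58% = 97%.
By spousal attribution (R3), Dmitri Leclerc is treated as also owning Arjun Leclerc's interest in Clearview Capital LLC, giving 64% + 36% = 100%.
By spousal attribution (R3), Dmitri Leclerc is treated as owning Arjun Leclerc's 10% interest in Oakhollow Partners LP.
Chain via Harbor Logistics SA → Fairlane Media Ltd → Meridian Trust (R2): 97% × 17% × 23% × 66% = 2.503182% of Oakhollow Partners LP.
Chain via Clearview Capital LLC → Brightpath Services GmbH → Quarry Holdings Ltd (R2): 100% × 19% × 43% × 21% = 1.7157% of Oakhollow Partners LP.
Direct interest in Oakhollow Partners LP: 10%.
Aggregating (R1): 2.503182% + 1.7157% + 10% = 14.218882%.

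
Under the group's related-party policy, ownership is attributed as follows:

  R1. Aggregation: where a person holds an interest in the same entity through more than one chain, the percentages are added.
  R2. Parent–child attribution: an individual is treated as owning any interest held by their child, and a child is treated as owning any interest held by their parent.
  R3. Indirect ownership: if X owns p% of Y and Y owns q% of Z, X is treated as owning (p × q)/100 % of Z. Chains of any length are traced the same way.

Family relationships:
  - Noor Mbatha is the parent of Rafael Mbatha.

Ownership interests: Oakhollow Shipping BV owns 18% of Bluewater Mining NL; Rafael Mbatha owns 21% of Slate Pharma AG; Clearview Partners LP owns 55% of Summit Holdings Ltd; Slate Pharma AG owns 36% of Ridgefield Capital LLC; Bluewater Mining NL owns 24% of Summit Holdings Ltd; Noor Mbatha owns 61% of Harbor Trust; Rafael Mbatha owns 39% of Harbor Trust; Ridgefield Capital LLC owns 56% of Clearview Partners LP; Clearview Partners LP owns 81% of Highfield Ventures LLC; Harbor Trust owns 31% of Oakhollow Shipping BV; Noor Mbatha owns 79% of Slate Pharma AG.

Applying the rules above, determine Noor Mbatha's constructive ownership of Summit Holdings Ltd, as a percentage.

12.4272%

By parent–child attribution (R2), Noor Mbatha is treated as also owning Rafael Mbatha's interest in Slate Pharma AG, giving 79% + 21% = 100%.
By parent–child attribution (R2), Noor Mbatha is treated as also owning Rafael Mbatha's interest in Harbor Trust, giving 61% + 39% = 100%.
Chain via Slate Pharma AG → Ridgefield Capital LLC → Clearview Partners LP (R3): 100% × 36% × 56% × 55% = 11.088% of Summit Holdings Ltd.
Chain via Harbor Trust → Oakhollow Shipping BV → Bluewater Mining NL (R3): 100% × 31% × 18% × 24% = 1.3392% of Summit Holdings Ltd.
Aggregating (R1): 11.088% + 1.3392% = 12.4272%.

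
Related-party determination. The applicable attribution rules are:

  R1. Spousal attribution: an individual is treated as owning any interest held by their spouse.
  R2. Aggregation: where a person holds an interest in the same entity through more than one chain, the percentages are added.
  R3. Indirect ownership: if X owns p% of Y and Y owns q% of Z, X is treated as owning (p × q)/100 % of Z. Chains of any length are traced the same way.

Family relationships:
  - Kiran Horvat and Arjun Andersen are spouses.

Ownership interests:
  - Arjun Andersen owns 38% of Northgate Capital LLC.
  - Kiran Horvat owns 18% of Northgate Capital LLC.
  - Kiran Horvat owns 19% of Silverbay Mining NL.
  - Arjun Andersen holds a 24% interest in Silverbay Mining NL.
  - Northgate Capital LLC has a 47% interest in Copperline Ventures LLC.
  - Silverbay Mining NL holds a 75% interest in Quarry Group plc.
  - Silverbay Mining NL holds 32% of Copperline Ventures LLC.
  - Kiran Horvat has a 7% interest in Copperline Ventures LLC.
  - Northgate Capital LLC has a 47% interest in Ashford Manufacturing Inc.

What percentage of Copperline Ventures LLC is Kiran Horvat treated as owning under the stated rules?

By spousal attribution (R1), Kiran Horvat is treated as also owning Arjun Andersen's interest in Silverbay Mining NL, giving 19% + 24% = 43%.
By spousal attribution (R1), Kiran Horvat is treated as also owning Arjun Andersen's interest in Northgate Capital LLC, giving 18% + 38% = 56%.
Chain via Silverbay Mining NL (R3): 43% × 32% = 13.76% of Copperline Ventures LLC.
Chain via Northgate Capital LLC (R3): 56% × 47% = 26.32% of Copperline Ventures LLC.
Direct interest in Copperline Ventures LLC: 7%.
Aggregating (R2): 13.76% + 26.32% + 7% = 47.08%.

47.08%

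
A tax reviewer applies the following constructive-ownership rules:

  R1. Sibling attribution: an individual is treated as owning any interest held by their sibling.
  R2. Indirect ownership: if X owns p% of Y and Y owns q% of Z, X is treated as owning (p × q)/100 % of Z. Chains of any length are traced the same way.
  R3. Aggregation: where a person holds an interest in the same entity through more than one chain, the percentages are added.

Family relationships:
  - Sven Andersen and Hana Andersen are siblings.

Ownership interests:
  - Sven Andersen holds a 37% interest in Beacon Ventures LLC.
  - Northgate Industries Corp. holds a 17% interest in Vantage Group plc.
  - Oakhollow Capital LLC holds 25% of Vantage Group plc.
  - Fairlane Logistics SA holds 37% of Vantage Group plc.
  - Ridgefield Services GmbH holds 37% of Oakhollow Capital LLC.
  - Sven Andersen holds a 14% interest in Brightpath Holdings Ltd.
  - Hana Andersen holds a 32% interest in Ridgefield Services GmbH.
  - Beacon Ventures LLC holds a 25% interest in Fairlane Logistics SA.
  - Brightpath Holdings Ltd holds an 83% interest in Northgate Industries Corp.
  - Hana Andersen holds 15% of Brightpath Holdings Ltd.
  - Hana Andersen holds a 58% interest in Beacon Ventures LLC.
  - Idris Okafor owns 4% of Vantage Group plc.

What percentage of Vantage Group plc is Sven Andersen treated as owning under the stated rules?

By sibling attribution (R1), Sven Andersen is treated as also owning Hana Andersen's interest in Brightpath Holdings Ltd, giving 14% + 15% = 29%.
By sibling attribution (R1), Sven Andersen is treated as also owning Hana Andersen's interest in Beacon Ventures LLC, giving 37% + 58% = 95%.
By sibling attribution (R1), Sven Andersen is treated as owning Hana Andersen's 32% interest in Ridgefield Services GmbH.
Chain via Brightpath Holdings Ltd → Northgate Industries Corp. (R2): 29% × 83% × 17% = 4.0919% of Vantage Group plc.
Chain via Beacon Ventures LLC → Fairlane Logistics SA (R2): 95% × 25% × 37% = 8.7875% of Vantage Group plc.
Chain via Ridgefield Services GmbH → Oakhollow Capital LLC (R2): 32% × 37% × 25% = 2.96% of Vantage Group plc.
Aggregating (R3): 4.0919% + 8.7875% + 2.96% = 15.8394%.

15.8394%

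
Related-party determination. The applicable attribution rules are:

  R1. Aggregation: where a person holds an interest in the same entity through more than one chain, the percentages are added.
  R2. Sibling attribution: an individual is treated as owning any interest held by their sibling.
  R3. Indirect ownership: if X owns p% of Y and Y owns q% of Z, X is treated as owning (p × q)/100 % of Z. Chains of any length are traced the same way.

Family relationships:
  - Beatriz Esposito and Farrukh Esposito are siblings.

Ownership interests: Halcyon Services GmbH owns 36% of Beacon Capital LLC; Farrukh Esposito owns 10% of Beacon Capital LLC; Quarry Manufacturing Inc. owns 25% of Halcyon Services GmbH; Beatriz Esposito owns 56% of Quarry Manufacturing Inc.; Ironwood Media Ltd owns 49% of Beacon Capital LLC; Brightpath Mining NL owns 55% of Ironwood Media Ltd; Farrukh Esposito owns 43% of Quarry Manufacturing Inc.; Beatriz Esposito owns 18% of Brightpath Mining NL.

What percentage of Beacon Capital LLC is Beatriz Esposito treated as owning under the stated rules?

By sibling attribution (R2), Beatriz Esposito is treated as also owning Farrukh Esposito's interest in Quarry Manufacturing Inc, giving 56% + 43% = 99%.
By sibling attribution (R2), Beatriz Esposito is treated as owning Farrukh Esposito's 10% interest in Beacon Capital LLC.
Chain via Brightpath Mining NL → Ironwood Media Ltd (R3): 18% × 55% × 49% = 4.851% of Beacon Capital LLC.
Chain via Quarry Manufacturing Inc. → Halcyon Services GmbH (R3): 99% × 25% × 36% = 8.91% of Beacon Capital LLC.
Direct interest in Beacon Capital LLC: 10%.
Aggregating (R1): 4.851% + 8.91% + 10% = 23.761%.

23.761%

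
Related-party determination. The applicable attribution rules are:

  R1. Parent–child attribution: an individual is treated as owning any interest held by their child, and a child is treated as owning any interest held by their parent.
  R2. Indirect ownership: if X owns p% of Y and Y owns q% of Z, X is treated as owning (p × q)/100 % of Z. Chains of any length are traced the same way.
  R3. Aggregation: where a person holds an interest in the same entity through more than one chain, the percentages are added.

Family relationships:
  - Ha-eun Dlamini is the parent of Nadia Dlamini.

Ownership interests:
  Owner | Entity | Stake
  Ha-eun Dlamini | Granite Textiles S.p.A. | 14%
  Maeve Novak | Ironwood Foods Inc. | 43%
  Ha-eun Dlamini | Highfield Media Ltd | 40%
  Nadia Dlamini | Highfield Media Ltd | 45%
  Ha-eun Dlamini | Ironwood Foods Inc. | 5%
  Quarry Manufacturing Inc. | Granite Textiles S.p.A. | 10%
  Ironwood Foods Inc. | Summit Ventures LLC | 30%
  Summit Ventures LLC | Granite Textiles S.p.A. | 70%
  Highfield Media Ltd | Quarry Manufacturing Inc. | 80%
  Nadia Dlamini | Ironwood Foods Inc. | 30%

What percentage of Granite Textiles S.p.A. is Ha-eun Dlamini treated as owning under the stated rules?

By parent–child attribution (R1), Ha-eun Dlamini is treated as also owning Nadia Dlamini's interest in Highfield Media Ltd, giving 40% + 45% = 85%.
By parent–child attribution (R1), Ha-eun Dlamini is treated as also owning Nadia Dlamini's interest in Ironwood Foods Inc, giving 5% + 30% = 35%.
Chain via Highfield Media Ltd → Quarry Manufacturing Inc. (R2): 85% × 80% × 10% = 6.8% of Granite Textiles S.p.A.
Chain via Ironwood Foods Inc. → Summit Ventures LLC (R2): 35% × 30% × 70% = 7.35% of Granite Textiles S.p.A.
Direct interest in Granite Textiles S.p.A: 14%.
Aggregating (R3): 6.8% + 7.35% + 14% = 28.15%.

28.15%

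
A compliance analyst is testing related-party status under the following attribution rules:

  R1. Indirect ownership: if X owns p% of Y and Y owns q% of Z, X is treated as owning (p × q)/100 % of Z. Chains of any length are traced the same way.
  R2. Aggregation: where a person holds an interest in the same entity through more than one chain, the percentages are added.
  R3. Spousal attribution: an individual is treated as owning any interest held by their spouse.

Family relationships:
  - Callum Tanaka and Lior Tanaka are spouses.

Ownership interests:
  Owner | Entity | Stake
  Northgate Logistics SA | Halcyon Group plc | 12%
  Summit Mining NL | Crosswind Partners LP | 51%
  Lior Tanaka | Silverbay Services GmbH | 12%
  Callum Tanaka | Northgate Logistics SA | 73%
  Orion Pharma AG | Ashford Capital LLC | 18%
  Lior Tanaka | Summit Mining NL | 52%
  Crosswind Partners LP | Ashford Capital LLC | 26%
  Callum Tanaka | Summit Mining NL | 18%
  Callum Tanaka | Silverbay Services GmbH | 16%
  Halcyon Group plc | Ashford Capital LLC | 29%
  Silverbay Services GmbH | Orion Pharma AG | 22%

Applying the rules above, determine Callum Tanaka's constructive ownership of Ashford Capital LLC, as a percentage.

12.9312%

By spousal attribution (R3), Callum Tanaka is treated as also owning Lior Tanaka's interest in Summit Mining NL, giving 18% + 52% = 70%.
By spousal attribution (R3), Callum Tanaka is treated as also owning Lior Tanaka's interest in Silverbay Services GmbH, giving 16% + 12% = 28%.
Chain via Summit Mining NL → Crosswind Partners LP (R1): 70% × 51% × 26% = 9.282% of Ashford Capital LLC.
Chain via Northgate Logistics SA → Halcyon Group plc (R1): 73% × 12% × 29% = 2.5404% of Ashford Capital LLC.
Chain via Silverbay Services GmbH → Orion Pharma AG (R1): 28% × 22% × 18% = 1.1088% of Ashford Capital LLC.
Aggregating (R2): 9.282% + 2.5404% + 1.1088% = 12.9312%.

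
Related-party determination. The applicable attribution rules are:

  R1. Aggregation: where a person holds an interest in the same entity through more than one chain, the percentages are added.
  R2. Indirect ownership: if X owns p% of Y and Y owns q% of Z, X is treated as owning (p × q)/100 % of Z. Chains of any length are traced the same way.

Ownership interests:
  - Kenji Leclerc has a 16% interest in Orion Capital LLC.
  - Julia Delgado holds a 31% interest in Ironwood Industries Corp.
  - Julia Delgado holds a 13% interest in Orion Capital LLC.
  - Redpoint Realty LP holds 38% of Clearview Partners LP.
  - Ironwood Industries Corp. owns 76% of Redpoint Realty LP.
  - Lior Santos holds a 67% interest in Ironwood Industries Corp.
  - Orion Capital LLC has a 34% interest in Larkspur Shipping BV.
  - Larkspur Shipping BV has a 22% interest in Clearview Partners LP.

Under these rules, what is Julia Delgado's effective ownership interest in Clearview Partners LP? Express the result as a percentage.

9.9252%

Chain via Ironwood Industries Corp. → Redpoint Realty LP (R2): 31% × 76% × 38% = 8.9528% of Clearview Partners LP.
Chain via Orion Capital LLC → Larkspur Shipping BV (R2): 13% × 34% × 22% = 0.9724% of Clearview Partners LP.
Aggregating (R1): 8.9528% + 0.9724% = 9.9252%.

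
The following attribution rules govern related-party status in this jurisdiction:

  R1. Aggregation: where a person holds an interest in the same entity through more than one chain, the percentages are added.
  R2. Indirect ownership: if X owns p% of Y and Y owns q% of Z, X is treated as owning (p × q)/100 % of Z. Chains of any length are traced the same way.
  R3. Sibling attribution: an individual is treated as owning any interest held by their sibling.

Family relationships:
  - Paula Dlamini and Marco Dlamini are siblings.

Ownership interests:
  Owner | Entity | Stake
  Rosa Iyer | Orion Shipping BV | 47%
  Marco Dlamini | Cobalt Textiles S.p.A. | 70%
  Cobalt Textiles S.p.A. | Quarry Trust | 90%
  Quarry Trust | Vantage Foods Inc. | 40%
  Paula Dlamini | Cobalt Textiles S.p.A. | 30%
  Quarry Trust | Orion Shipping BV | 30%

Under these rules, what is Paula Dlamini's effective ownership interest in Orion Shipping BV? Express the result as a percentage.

By sibling attribution (R3), Paula Dlamini is treated as also owning Marco Dlamini's interest in Cobalt Textiles S.p.A, giving 30% + 70% = 100%.
Chain via Cobalt Textiles S.p.A. → Quarry Trust (R2): 100% × 90% × 30% = 27% of Orion Shipping BV.

27%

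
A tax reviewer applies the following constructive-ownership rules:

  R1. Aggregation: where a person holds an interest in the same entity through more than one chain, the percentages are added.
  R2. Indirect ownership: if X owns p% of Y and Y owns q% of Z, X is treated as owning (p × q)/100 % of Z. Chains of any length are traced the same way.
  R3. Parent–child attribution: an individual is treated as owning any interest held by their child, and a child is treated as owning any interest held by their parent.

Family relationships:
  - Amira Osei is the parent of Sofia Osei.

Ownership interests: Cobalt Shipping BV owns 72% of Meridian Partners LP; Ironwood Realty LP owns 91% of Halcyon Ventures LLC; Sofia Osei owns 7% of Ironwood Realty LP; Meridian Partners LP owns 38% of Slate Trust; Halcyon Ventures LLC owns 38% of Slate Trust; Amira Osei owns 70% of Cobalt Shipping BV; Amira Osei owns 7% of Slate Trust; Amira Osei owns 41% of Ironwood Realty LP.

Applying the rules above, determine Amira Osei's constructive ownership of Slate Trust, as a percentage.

42.7504%

By parent–child attribution (R3), Amira Osei is treated as also owning Sofia Osei's interest in Ironwood Realty LP, giving 41% + 7% = 48%.
Chain via Cobalt Shipping BV → Meridian Partners LP (R2): 70% × 72% × 38% = 19.152% of Slate Trust.
Chain via Ironwood Realty LP → Halcyon Ventures LLC (R2): 48% × 91% × 38% = 16.5984% of Slate Trust.
Direct interest in Slate Trust: 7%.
Aggregating (R1): 19.152% + 16.5984% + 7% = 42.7504%.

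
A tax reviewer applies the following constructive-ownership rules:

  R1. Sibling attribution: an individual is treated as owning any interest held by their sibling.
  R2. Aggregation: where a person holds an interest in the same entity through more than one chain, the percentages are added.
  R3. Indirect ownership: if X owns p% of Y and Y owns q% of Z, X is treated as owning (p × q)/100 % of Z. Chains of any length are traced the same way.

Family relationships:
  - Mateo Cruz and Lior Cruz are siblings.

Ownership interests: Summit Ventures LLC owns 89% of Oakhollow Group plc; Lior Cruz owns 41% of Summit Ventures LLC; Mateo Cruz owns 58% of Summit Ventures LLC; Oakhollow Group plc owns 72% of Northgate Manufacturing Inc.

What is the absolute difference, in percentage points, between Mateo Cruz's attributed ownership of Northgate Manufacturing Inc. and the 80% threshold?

16.5608

By sibling attribution (R1), Mateo Cruz is treated as also owning Lior Cruz's interest in Summit Ventures LLC, giving 58% + 41% = 99%.
Chain via Summit Ventures LLC → Oakhollow Group plc (R3): 99% × 89% × 72% = 63.4392% of Northgate Manufacturing Inc.
63.4392% falls short of the 80% threshold by 16.5608 percentage points.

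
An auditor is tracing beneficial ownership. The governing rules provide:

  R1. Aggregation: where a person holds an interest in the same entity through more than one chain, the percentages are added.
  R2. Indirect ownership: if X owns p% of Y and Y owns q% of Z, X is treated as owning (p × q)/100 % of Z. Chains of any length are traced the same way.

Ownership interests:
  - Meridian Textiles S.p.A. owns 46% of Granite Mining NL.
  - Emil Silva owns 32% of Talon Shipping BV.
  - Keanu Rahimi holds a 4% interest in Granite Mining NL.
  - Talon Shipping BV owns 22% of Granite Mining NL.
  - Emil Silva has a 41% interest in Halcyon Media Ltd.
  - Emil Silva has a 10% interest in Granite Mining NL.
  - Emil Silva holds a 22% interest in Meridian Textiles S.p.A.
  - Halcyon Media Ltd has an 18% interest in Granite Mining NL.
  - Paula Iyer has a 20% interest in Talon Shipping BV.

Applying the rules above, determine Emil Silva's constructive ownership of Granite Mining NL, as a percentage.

Chain via Talon Shipping BV (R2): 32% × 22% = 7.04% of Granite Mining NL.
Chain via Meridian Textiles S.p.A. (R2): 22% × 46% = 10.12% of Granite Mining NL.
Chain via Halcyon Media Ltd (R2): 41% × 18% = 7.38% of Granite Mining NL.
Direct interest in Granite Mining NL: 10%.
Aggregating (R1): 7.04% + 10.12% + 7.38% + 10% = 34.54%.

34.54%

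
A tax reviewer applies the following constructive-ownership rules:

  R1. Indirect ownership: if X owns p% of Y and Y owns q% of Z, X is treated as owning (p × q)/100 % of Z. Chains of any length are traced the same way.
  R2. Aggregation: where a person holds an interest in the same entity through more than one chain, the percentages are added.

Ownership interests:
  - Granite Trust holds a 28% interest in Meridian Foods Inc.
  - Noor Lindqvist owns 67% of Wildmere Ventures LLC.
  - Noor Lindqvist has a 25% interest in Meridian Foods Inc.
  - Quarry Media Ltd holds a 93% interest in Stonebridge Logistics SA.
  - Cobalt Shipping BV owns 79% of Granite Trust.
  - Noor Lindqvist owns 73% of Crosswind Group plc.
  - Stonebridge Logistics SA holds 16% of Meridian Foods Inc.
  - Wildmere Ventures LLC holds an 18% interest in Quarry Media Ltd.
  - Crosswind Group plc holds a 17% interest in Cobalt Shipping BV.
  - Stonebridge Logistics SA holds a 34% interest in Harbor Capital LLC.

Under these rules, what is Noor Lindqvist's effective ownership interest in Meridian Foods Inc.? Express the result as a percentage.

Chain via Crosswind Group plc → Cobalt Shipping BV → Granite Trust (R1): 73% × 17% × 79% × 28% = 2.745092% of Meridian Foods Inc.
Chain via Wildmere Ventures LLC → Quarry Media Ltd → Stonebridge Logistics SA (R1): 67% × 18% × 93% × 16% = 1.794528% of Meridian Foods Inc.
Direct interest in Meridian Foods Inc: 25%.
Aggregating (R2): 2.745092% + 1.794528% + 25% = 29.53962%.

29.53962%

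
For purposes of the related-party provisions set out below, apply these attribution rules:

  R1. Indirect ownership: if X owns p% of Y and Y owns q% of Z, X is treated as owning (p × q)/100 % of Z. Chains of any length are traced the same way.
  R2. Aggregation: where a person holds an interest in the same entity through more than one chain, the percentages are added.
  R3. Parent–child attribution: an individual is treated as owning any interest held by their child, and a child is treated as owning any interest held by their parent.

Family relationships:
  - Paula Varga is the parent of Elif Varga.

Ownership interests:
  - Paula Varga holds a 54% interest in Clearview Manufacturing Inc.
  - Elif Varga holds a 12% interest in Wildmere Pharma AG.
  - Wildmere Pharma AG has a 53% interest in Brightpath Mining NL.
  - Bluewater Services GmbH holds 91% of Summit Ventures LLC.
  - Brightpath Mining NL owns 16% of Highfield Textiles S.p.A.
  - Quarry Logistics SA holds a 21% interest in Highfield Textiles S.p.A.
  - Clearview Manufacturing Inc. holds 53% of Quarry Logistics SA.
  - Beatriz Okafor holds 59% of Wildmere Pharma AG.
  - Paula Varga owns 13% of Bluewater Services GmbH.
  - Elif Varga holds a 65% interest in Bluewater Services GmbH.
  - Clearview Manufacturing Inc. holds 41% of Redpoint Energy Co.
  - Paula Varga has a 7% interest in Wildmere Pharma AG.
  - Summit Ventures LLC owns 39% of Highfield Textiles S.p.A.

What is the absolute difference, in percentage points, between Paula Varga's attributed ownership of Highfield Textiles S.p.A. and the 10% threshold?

By parent–child attribution (R3), Paula Varga is treated as also owning Elif Varga's interest in Bluewater Services GmbH, giving 13% + 65% = 78%.
By parent–child attribution (R3), Paula Varga is treated as also owning Elif Varga's interest in Wildmere Pharma AG, giving 7% + 12% = 19%.
Chain via Bluewater Services GmbH → Summit Ventures LLC (R1): 78% × 91% × 39% = 27.6822% of Highfield Textiles S.p.A.
Chain via Wildmere Pharma AG → Brightpath Mining NL (R1): 19% × 53% × 16% = 1.6112% of Highfield Textiles S.p.A.
Chain via Clearview Manufacturing Inc. → Quarry Logistics SA (R1): 54% × 53% × 21% = 6.0102% of Highfield Textiles S.p.A.
Aggregating (R2): 27.6822% + 1.6112% + 6.0102% = 35.3036%.
35.3036% exceeds the 10% threshold by 25.3036 percentage points.

25.3036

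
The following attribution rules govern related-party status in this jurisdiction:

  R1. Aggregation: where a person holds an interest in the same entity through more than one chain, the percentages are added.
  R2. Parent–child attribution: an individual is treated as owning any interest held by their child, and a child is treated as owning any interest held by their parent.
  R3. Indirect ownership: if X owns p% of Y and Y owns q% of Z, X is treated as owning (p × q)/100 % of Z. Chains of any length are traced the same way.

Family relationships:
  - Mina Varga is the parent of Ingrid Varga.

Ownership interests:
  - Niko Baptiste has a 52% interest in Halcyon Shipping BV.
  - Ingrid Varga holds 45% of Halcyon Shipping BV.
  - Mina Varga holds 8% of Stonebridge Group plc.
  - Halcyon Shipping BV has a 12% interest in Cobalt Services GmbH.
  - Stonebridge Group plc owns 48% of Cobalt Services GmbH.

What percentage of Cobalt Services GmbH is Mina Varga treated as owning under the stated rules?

9.24%

By parent–child attribution (R2), Mina Varga is treated as owning Ingrid Varga's 45% interest in Halcyon Shipping BV.
Chain via Stonebridge Group plc (R3): 8% × 48% = 3.84% of Cobalt Services GmbH.
Chain via Halcyon Shipping BV (R3): 45% × 12% = 5.4% of Cobalt Services GmbH.
Aggregating (R1): 3.84% + 5.4% = 9.24%.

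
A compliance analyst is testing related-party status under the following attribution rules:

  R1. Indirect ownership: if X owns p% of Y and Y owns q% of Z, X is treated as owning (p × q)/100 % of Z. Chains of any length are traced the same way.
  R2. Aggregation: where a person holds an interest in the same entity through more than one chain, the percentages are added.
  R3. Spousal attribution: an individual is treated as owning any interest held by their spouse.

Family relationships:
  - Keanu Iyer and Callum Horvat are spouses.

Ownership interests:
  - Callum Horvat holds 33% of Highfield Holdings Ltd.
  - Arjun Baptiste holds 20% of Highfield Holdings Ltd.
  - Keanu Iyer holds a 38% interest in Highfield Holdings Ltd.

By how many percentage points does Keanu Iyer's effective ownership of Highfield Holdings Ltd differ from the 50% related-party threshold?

By spousal attribution (R3), Keanu Iyer is treated as also owning Callum Horvat's interest in Highfield Holdings Ltd, giving 38% + 33% = 71%.
Direct interest in Highfield Holdings Ltd: 71%.
71% exceeds the 50% threshold by 21 percentage points.

21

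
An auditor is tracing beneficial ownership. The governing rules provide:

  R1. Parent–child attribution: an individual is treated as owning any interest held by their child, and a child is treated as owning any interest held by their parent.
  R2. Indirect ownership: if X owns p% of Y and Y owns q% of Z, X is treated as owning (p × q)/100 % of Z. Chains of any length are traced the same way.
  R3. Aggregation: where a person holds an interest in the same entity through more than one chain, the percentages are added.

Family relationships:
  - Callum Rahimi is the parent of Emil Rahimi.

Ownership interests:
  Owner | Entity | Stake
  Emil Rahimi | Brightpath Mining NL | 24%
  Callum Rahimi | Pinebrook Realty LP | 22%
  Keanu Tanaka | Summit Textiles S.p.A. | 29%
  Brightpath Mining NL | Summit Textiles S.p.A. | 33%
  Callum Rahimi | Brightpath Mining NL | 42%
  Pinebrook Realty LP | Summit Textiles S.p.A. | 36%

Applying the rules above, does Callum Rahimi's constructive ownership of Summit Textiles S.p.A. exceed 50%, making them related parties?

No

By parent–child attribution (R1), Callum Rahimi is treated as also owning Emil Rahimi's interest in Brightpath Mining NL, giving 42% + 24% = 66%.
Chain via Brightpath Mining NL (R2): 66% × 33% = 21.78% of Summit Textiles S.p.A.
Chain via Pinebrook Realty LP (R2): 22% × 36% = 7.92% of Summit Textiles S.p.A.
Aggregating (R3): 21.78% + 7.92% = 29.7%.
29.7% does not exceed the 50% threshold, so Callum is not a related party to Summit Textiles S.p.A.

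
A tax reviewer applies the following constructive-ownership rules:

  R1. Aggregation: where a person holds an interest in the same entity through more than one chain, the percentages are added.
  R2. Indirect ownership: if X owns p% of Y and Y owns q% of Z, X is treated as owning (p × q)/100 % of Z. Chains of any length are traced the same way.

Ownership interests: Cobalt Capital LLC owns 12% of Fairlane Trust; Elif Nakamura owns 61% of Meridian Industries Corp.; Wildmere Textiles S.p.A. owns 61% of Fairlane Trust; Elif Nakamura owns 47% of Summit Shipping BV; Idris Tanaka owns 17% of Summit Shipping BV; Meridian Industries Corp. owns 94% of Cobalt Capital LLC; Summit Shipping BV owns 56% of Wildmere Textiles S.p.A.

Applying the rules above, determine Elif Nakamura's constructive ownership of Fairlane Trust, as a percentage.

Chain via Meridian Industries Corp. → Cobalt Capital LLC (R2): 61% × 94% × 12% = 6.8808% of Fairlane Trust.
Chain via Summit Shipping BV → Wildmere Textiles S.p.A. (R2): 47% × 56% × 61% = 16.0552% of Fairlane Trust.
Aggregating (R1): 6.8808% + 16.0552% = 22.936%.

22.936%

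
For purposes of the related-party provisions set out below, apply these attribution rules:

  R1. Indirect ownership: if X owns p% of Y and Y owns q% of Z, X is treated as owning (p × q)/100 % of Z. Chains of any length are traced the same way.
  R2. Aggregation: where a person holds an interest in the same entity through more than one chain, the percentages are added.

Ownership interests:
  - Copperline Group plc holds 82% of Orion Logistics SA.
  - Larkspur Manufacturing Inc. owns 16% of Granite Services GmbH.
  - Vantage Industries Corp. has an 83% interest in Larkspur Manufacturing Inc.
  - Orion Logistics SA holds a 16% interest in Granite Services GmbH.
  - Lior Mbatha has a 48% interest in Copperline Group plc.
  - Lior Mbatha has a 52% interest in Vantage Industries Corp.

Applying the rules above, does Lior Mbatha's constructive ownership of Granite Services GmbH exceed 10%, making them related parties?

Yes

Chain via Vantage Industries Corp. → Larkspur Manufacturing Inc. (R1): 52% × 83% × 16% = 6.9056% of Granite Services GmbH.
Chain via Copperline Group plc → Orion Logistics SA (R1): 48% × 82% × 16% = 6.2976% of Granite Services GmbH.
Aggregating (R2): 6.9056% + 6.2976% = 13.2032%.
13.2032% exceeds the 10% threshold, so Lior is a related party to Granite Services GmbH.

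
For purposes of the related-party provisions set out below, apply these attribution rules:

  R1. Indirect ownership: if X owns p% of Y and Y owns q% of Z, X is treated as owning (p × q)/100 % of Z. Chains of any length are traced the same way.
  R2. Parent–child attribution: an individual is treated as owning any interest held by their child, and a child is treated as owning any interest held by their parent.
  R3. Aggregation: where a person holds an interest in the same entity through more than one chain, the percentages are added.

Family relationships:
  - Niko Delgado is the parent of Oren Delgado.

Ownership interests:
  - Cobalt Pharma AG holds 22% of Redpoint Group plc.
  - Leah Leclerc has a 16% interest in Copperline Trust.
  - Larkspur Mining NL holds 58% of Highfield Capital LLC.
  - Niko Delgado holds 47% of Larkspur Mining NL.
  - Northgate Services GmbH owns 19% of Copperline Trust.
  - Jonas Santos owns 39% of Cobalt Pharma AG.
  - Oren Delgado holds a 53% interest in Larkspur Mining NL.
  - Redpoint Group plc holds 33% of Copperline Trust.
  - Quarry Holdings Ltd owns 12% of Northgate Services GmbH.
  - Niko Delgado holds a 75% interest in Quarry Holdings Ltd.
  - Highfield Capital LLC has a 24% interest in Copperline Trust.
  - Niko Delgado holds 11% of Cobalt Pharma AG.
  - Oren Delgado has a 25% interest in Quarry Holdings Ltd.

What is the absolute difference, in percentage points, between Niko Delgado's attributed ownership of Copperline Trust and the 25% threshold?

8.0014

By parent–child attribution (R2), Niko Delgado is treated as also owning Oren Delgado's interest in Quarry Holdings Ltd, giving 75% + 25% = 100%.
By parent–child attribution (R2), Niko Delgado is treated as also owning Oren Delgado's interest in Larkspur Mining NL, giving 47% + 53% = 100%.
Chain via Quarry Holdings Ltd → Northgate Services GmbH (R1): 100% × 12% × 19% = 2.28% of Copperline Trust.
Chain via Cobalt Pharma AG → Redpoint Group plc (R1): 11% × 22% × 33% = 0.7986% of Copperline Trust.
Chain via Larkspur Mining NL → Highfield Capital LLC (R1): 100% × 58% × 24% = 13.92% of Copperline Trust.
Aggregating (R3): 2.28% + 0.7986% + 13.92% = 16.9986%.
16.9986% falls short of the 25% threshold by 8.0014 percentage points.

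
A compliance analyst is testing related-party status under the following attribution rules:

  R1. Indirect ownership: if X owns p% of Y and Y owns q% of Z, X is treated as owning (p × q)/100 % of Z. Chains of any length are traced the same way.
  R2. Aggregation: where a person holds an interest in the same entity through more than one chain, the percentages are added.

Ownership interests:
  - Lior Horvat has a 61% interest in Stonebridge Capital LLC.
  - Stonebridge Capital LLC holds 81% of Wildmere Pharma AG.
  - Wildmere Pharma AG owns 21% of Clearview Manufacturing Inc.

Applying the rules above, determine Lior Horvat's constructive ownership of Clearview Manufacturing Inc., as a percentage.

10.3761%

Chain via Stonebridge Capital LLC → Wildmere Pharma AG (R1): 61% × 81% × 21% = 10.3761% of Clearview Manufacturing Inc.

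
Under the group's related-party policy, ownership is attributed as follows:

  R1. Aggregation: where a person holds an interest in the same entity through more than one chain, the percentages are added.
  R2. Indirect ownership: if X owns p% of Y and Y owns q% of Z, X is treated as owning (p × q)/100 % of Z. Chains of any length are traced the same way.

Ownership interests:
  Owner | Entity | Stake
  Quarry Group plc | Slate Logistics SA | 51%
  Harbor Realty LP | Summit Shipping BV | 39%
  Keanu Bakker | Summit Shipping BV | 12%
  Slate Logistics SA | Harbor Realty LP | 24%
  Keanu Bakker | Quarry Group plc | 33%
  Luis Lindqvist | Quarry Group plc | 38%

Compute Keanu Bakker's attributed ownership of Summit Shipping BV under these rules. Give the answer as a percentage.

13.575288%

Chain via Quarry Group plc → Slate Logistics SA → Harbor Realty LP (R2): 33% × 51% × 24% × 39% = 1.575288% of Summit Shipping BV.
Direct interest in Summit Shipping BV: 12%.
Aggregating (R1): 1.575288% + 12% = 13.575288%.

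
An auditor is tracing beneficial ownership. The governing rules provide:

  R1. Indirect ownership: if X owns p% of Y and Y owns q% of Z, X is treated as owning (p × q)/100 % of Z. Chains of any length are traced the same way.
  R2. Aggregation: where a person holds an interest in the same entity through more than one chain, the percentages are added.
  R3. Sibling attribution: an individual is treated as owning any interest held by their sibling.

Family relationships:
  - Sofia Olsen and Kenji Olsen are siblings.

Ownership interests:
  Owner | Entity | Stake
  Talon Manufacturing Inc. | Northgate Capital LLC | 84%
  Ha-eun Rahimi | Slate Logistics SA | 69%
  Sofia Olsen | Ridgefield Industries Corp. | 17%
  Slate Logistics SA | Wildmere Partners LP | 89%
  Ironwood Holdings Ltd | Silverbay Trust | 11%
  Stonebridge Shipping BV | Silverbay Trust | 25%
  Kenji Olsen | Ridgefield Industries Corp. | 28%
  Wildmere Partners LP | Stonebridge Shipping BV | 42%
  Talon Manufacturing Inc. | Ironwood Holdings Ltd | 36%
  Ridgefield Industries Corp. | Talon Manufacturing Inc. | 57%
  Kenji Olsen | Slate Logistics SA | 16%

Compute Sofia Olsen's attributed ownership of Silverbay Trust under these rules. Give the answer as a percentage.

2.51094%

By sibling attribution (R3), Sofia Olsen is treated as also owning Kenji Olsen's interest in Ridgefield Industries Corp, giving 17% + 28% = 45%.
By sibling attribution (R3), Sofia Olsen is treated as owning Kenji Olsen's 16% interest in Slate Logistics SA.
Chain via Ridgefield Industries Corp. → Talon Manufacturing Inc. → Ironwood Holdings Ltd (R1): 45% × 57% × 36% × 11% = 1.01574% of Silverbay Trust.
Chain via Slate Logistics SA → Wildmere Partners LP → Stonebridge Shipping BV (R1): 16% × 89% × 42% × 25% = 1.4952% of Silverbay Trust.
Aggregating (R2): 1.01574% + 1.4952% = 2.51094%.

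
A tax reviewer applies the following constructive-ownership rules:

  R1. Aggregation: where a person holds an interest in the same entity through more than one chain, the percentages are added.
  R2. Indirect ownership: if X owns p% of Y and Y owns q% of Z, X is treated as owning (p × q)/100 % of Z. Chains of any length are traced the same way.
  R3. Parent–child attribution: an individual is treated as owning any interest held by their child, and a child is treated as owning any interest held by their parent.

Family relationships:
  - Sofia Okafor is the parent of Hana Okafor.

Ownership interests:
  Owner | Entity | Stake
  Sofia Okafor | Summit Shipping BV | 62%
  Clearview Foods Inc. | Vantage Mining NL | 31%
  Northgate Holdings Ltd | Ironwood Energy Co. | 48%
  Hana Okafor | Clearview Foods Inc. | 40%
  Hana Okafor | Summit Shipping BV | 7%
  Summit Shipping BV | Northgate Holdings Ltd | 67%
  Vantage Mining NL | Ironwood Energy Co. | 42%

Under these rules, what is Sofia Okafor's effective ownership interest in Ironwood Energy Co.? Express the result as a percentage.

27.3984%

By parent–child attribution (R3), Sofia Okafor is treated as also owning Hana Okafor's interest in Summit Shipping BV, giving 62% + 7% = 69%.
By parent–child attribution (R3), Sofia Okafor is treated as owning Hana Okafor's 40% interest in Clearview Foods Inc.
Chain via Summit Shipping BV → Northgate Holdings Ltd (R2): 69% × 67% × 48% = 22.1904% of Ironwood Energy Co.
Chain via Clearview Foods Inc. → Vantage Mining NL (R2): 40% × 31% × 42% = 5.208% of Ironwood Energy Co.
Aggregating (R1): 22.1904% + 5.208% = 27.3984%.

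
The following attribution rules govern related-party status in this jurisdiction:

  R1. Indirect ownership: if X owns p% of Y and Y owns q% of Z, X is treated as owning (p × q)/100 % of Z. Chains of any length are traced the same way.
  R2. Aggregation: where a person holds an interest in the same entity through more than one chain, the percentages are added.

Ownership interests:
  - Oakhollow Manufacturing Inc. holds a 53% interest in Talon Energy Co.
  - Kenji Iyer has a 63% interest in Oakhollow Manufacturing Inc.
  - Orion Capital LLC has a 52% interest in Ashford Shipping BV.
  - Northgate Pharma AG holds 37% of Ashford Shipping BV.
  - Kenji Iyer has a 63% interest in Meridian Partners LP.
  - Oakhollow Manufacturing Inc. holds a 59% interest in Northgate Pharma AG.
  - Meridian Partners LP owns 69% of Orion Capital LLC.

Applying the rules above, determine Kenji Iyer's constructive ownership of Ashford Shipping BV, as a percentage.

Chain via Oakhollow Manufacturing Inc. → Northgate Pharma AG (R1): 63% × 59% × 37% = 13.7529% of Ashford Shipping BV.
Chain via Meridian Partners LP → Orion Capital LLC (R1): 63% × 69% × 52% = 22.6044% of Ashford Shipping BV.
Aggregating (R2): 13.7529% + 22.6044% = 36.3573%.

36.3573%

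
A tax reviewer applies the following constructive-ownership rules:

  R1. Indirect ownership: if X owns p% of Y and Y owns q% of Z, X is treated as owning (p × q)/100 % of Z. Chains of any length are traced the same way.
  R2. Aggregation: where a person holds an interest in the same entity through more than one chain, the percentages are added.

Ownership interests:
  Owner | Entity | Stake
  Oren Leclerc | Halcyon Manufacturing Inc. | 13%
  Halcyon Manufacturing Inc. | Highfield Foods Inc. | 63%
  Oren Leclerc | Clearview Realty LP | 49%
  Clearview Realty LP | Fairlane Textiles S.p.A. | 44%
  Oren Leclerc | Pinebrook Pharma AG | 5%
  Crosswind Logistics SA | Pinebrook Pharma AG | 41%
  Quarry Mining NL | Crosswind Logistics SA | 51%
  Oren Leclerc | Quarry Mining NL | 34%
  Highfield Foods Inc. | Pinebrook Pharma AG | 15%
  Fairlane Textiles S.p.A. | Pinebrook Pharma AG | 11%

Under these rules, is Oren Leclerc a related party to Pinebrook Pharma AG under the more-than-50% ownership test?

No

Chain via Clearview Realty LP → Fairlane Textiles S.p.A. (R1): 49% × 44% × 11% = 2.3716% of Pinebrook Pharma AG.
Chain via Halcyon Manufacturing Inc. → Highfield Foods Inc. (R1): 13% × 63% × 15% = 1.2285% of Pinebrook Pharma AG.
Chain via Quarry Mining NL → Crosswind Logistics SA (R1): 34% × 51% × 41% = 7.1094% of Pinebrook Pharma AG.
Direct interest in Pinebrook Pharma AG: 5%.
Aggregating (R2): 2.3716% + 1.2285% + 7.1094% + 5% = 15.7095%.
15.7095% does not exceed the 50% threshold, so Oren is not a related party to Pinebrook Pharma AG.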